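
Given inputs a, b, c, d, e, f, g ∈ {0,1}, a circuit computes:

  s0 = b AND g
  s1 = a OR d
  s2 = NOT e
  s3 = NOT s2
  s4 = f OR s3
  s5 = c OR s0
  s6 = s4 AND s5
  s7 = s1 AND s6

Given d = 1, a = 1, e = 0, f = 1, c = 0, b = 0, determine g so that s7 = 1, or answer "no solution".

no solution exists

With d = 1, a = 1, e = 0, f = 1, c = 0, b = 0 fixed, none of the 2 settings of g give s7 = 1.
For example, with g=0:
s0 = b AND g = 0 AND 0 = 0
s1 = a OR d = 1 OR 1 = 1
s2 = NOT e = NOT 0 = 1
s3 = NOT s2 = NOT 1 = 0
s4 = f OR s3 = 1 OR 0 = 1
s5 = c OR s0 = 0 OR 0 = 0
s6 = s4 AND s5 = 1 AND 0 = 0
s7 = s1 AND s6 = 1 AND 0 = 0
giving s7 = 0 ≠ 1.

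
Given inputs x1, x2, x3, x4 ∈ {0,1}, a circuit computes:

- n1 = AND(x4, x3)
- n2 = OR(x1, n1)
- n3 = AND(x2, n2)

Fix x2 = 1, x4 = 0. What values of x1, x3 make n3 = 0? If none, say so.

x1=0 x3=1

n3 = AND(x2, n2) must be 0, so at least one of x2, n2 is 0.
Check with x2 = 1, x4 = 0 and x1=0, x3=1:
n1 = AND(x4, x3) = AND(0, 1) = 0
n2 = OR(x1, n1) = OR(0, 0) = 0
n3 = AND(x2, n2) = AND(1, 0) = 0
So n3 = 0.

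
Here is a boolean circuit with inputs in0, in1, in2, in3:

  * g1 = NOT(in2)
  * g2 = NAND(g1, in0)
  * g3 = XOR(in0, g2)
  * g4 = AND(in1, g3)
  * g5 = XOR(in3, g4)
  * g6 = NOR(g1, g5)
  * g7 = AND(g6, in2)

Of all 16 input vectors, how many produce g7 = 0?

g7 = AND(g6, in2) must be 0, so at least one of g6, in2 is 0.
Enumerating the 16 input combinations, 12 give g7 = 0 and 4 give g7 = 1.

12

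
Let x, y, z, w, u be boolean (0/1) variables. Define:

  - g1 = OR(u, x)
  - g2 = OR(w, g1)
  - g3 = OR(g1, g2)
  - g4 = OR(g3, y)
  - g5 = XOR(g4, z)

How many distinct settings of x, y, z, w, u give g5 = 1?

g5 = XOR(g4, z) must be 1, so g4 and z differ.
Enumerating the 32 input combinations, 16 give g5 = 1 and 16 give g5 = 0.

16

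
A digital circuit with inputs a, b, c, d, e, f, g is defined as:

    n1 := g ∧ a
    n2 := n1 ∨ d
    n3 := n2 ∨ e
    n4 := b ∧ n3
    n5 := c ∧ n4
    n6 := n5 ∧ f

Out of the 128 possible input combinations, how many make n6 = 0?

115

n6 = n5 ∧ f must be 0, so at least one of n5, f is 0.
Enumerating the 128 input combinations, 115 give n6 = 0 and 13 give n6 = 1.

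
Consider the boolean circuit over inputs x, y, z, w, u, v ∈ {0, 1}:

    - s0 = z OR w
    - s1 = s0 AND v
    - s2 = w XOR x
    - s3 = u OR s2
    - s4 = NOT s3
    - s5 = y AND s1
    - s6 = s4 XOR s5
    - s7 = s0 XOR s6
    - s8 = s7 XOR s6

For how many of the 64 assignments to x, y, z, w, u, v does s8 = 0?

16

s8 = s7 XOR s6 must be 0, so s7 and s6 are equal.
Enumerating the 64 input combinations, 16 give s8 = 0 and 48 give s8 = 1.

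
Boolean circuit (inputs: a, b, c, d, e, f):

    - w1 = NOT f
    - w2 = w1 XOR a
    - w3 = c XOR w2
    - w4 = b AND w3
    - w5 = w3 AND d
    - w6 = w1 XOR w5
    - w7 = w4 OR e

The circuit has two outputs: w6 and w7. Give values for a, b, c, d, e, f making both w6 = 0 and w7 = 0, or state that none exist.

Check with a=0 b=0 c=0 d=1 e=0 f=0:
w1 = NOT f = NOT 0 = 1
w2 = w1 XOR a = 1 XOR 0 = 1
w3 = c XOR w2 = 0 XOR 1 = 1
w4 = b AND w3 = 0 AND 1 = 0
w5 = w3 AND d = 1 AND 1 = 1
w6 = w1 XOR w5 = 1 XOR 1 = 0
w7 = w4 OR e = 0 OR 0 = 0
So w6 = 0 and w7 = 0.

a=0 b=0 c=0 d=1 e=0 f=0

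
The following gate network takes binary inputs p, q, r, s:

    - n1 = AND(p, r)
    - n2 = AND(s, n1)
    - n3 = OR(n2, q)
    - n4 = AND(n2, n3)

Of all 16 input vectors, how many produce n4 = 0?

14

n4 = AND(n2, n3) must be 0, so at least one of n2, n3 is 0.
Enumerating the 16 input combinations, 14 give n4 = 0 and 2 give n4 = 1.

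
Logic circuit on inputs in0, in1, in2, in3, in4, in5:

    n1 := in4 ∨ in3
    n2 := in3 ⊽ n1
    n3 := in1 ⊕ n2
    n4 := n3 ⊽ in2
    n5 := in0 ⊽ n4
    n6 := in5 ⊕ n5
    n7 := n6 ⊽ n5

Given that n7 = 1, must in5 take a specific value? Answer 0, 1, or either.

n7 = n6 ⊽ n5 must be 1, so both n6 = 0 and n5 = 0.
n6 = in5 ⊕ n5 must be 0, so in5 and n5 are equal.
Every assignment with n7 = 1 has in5 = 0; there are 20 such assignment(s).

0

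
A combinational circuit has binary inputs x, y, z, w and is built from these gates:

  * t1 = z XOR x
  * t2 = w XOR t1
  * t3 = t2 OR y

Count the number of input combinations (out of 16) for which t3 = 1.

t3 = t2 OR y must be 1, so at least one of t2, y is 1.
Enumerating the 16 input combinations, 12 give t3 = 1 and 4 give t3 = 0.

12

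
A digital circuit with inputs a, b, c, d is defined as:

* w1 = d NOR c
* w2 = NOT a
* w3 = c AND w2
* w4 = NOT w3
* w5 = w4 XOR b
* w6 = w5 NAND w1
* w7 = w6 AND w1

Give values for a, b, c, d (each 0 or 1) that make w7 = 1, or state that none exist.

a=0, b=1, c=0, d=0

w7 = w6 AND w1 must be 1, so both w6 = 1 and w1 = 1.
w6 = w5 NAND w1 must be 1, so at least one of w5, w1 is 0.
Check with a=0, b=1, c=0, d=0:
w1 = d NOR c = 0 NOR 0 = 1
w2 = NOT a = NOT 0 = 1
w3 = c AND w2 = 0 AND 1 = 0
w4 = NOT w3 = NOT 0 = 1
w5 = w4 XOR b = 1 XOR 1 = 0
w6 = w5 NAND w1 = 0 NAND 1 = 1
w7 = w6 AND w1 = 1 AND 1 = 1
So w7 = 1 as required.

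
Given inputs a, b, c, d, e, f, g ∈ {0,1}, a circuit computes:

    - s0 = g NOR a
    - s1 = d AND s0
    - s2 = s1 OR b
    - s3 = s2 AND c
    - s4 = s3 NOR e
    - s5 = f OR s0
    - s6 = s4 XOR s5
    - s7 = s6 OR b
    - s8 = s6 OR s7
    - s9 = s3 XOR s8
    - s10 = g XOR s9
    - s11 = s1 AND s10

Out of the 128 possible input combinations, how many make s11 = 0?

s11 = s1 AND s10 must be 0, so at least one of s1, s10 is 0.
Enumerating the 128 input combinations, 122 give s11 = 0 and 6 give s11 = 1.

122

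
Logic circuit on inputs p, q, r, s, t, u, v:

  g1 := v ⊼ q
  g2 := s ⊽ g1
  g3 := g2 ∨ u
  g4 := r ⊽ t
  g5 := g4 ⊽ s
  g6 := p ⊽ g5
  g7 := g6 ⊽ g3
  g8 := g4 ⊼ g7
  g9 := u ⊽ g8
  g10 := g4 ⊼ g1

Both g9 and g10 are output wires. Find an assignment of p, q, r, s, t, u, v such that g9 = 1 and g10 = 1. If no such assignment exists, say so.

p=1 q=1 r=0 s=1 t=0 u=0 v=1

Check with p=1 q=1 r=0 s=1 t=0 u=0 v=1:
g1 = v ⊼ q = 1 ⊼ 1 = 0
g2 = s ⊽ g1 = 1 ⊽ 0 = 0
g3 = g2 ∨ u = 0 ∨ 0 = 0
g4 = r ⊽ t = 0 ⊽ 0 = 1
g5 = g4 ⊽ s = 1 ⊽ 1 = 0
g6 = p ⊽ g5 = 1 ⊽ 0 = 0
g7 = g6 ⊽ g3 = 0 ⊽ 0 = 1
g8 = g4 ⊼ g7 = 1 ⊼ 1 = 0
g9 = u ⊽ g8 = 0 ⊽ 0 = 1
g10 = g4 ⊼ g1 = 1 ⊼ 0 = 1
So g9 = 1 and g10 = 1.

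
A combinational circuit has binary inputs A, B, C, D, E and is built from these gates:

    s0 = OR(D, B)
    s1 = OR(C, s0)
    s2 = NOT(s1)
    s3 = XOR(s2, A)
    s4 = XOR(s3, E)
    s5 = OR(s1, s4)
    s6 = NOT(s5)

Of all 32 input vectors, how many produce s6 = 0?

s6 = NOT(s5) must be 0, so s5 = 1.
s5 = OR(s1, s4) must be 1, so at least one of s1, s4 is 1.
Enumerating the 32 input combinations, 30 give s6 = 0 and 2 give s6 = 1.

30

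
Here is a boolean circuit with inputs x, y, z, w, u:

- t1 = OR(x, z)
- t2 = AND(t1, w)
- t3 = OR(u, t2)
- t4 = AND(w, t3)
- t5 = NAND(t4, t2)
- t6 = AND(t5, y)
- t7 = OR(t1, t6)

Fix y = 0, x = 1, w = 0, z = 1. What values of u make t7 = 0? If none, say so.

With y = 0, x = 1, w = 0, z = 1 fixed, none of the 2 settings of u give t7 = 0.
For example, with u=0:
t1 = OR(x, z) = OR(1, 1) = 1
t2 = AND(t1, w) = AND(1, 0) = 0
t3 = OR(u, t2) = OR(0, 0) = 0
t4 = AND(w, t3) = AND(0, 0) = 0
t5 = NAND(t4, t2) = NAND(0, 0) = 1
t6 = AND(t5, y) = AND(1, 0) = 0
t7 = OR(t1, t6) = OR(1, 0) = 1
giving t7 = 1 ≠ 0.

no solution exists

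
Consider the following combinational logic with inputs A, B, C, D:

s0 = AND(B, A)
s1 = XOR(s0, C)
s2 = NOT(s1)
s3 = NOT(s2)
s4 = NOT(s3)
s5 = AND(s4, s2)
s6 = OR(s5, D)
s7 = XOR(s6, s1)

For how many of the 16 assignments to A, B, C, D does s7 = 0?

4

s7 = XOR(s6, s1) must be 0, so s6 and s1 are equal.
Satisfying assignments:
  A=0, B=0, C=1, D=1
  A=0, B=1, C=1, D=1
  A=1, B=0, C=1, D=1
  A=1, B=1, C=0, D=1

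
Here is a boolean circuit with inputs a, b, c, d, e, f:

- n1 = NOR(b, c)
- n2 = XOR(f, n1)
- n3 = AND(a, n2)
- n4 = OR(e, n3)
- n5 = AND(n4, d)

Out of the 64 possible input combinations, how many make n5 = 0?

44

n5 = AND(n4, d) must be 0, so at least one of n4, d is 0.
Enumerating the 64 input combinations, 44 give n5 = 0 and 20 give n5 = 1.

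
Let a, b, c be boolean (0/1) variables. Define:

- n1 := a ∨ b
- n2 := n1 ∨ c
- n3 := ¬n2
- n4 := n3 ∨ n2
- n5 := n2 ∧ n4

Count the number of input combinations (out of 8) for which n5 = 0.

1

n5 = n2 ∧ n4 must be 0, so at least one of n2, n4 is 0.
Satisfying assignments:
  a=0, b=0, c=0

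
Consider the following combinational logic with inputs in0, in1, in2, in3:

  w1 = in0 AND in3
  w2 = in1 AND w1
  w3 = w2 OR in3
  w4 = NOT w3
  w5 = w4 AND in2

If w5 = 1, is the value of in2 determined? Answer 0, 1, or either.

w5 = w4 AND in2 must be 1, so both w4 = 1 and in2 = 1.
w4 = NOT w3 must be 1, so w3 = 0.
Every assignment with w5 = 1 has in2 = 1; there are 4 such assignment(s).
  in0=0, in1=0, in2=1, in3=0
  in0=0, in1=1, in2=1, in3=0
  in0=1, in1=0, in2=1, in3=0
  in0=1, in1=1, in2=1, in3=0

1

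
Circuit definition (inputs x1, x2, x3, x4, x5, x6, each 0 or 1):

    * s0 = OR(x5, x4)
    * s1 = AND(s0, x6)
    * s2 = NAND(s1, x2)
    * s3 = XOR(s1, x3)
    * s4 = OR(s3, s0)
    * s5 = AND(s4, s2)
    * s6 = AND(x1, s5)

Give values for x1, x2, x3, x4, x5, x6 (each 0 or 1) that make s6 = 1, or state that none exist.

Check with x1=1, x2=0, x3=0, x4=1, x5=0, x6=1:
s0 = OR(x5, x4) = OR(0, 1) = 1
s1 = AND(s0, x6) = AND(1, 1) = 1
s2 = NAND(s1, x2) = NAND(1, 0) = 1
s3 = XOR(s1, x3) = XOR(1, 0) = 1
s4 = OR(s3, s0) = OR(1, 1) = 1
s5 = AND(s4, s2) = AND(1, 1) = 1
s6 = AND(x1, s5) = AND(1, 1) = 1
So s6 = 1 as required.

x1=1, x2=0, x3=0, x4=1, x5=0, x6=1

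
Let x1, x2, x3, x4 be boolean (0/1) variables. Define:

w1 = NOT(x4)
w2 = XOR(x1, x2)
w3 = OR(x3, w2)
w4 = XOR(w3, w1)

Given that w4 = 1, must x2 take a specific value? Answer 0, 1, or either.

Both values of x2 occur among assignments with w4 = 1:
  x2=0: x1=0, x2=0, x3=0, x4=0
  x2=1: x1=0, x2=1, x3=0, x4=1

either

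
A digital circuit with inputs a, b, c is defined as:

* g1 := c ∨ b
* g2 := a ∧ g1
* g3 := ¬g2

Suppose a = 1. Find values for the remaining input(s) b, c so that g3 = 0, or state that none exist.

b=1, c=1

Check with a = 1 and b=1, c=1:
g1 = c ∨ b = 1 ∨ 1 = 1
g2 = a ∧ g1 = 1 ∧ 1 = 1
g3 = ¬g2 = ¬1 = 0
So g3 = 0.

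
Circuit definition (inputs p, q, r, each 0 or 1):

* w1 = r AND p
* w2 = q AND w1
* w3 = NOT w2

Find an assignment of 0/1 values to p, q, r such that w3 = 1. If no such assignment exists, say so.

p=0 q=0 r=0

w3 = NOT w2 must be 1, so w2 = 0.
w2 = q AND w1 must be 0, so at least one of q, w1 is 0.
Check with p=0 q=0 r=0:
w1 = r AND p = 0 AND 0 = 0
w2 = q AND w1 = 0 AND 0 = 0
w3 = NOT w2 = NOT 0 = 1
So w3 = 1 as required.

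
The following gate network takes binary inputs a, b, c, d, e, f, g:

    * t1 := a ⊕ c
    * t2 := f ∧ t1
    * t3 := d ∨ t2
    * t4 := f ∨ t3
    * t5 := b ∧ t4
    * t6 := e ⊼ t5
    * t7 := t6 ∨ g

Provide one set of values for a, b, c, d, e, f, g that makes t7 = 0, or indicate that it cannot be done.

t7 = t6 ∨ g must be 0, so both t6 = 0 and g = 0.
t6 = e ⊼ t5 must be 0, so both e = 1 and t5 = 1.
t5 = b ∧ t4 must be 1, so both b = 1 and t4 = 1.
Check with a=1, b=1, c=0, d=1, e=1, f=1, g=0:
t1 = a ⊕ c = 1 ⊕ 0 = 1
t2 = f ∧ t1 = 1 ∧ 1 = 1
t3 = d ∨ t2 = 1 ∨ 1 = 1
t4 = f ∨ t3 = 1 ∨ 1 = 1
t5 = b ∧ t4 = 1 ∧ 1 = 1
t6 = e ⊼ t5 = 1 ⊼ 1 = 0
t7 = t6 ∨ g = 0 ∨ 0 = 0
So t7 = 0 as required.

a=1, b=1, c=0, d=1, e=1, f=1, g=0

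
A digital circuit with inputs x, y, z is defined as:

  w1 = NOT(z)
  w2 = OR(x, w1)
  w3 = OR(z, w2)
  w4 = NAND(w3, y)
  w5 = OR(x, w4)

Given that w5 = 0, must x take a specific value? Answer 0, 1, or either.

w5 = OR(x, w4) must be 0, so both x = 0 and w4 = 0.
w4 = NAND(w3, y) must be 0, so both w3 = 1 and y = 1.
Every assignment with w5 = 0 has x = 0; there are 2 such assignment(s).
  x=0, y=1, z=0
  x=0, y=1, z=1

0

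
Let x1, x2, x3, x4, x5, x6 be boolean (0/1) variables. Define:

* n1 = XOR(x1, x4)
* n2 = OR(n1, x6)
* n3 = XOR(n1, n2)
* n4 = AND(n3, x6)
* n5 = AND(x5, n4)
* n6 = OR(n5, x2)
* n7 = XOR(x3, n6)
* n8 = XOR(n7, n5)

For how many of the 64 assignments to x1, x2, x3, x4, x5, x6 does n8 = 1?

32

n8 = XOR(n7, n5) must be 1, so n7 and n5 differ.
Enumerating the 64 input combinations, 32 give n8 = 1 and 32 give n8 = 0.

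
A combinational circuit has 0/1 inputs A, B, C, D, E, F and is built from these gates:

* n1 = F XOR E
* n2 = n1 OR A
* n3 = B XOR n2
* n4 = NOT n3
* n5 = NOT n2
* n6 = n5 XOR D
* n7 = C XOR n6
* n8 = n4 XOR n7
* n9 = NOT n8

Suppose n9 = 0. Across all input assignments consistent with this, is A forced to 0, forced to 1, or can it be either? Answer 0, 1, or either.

either

Both values of A occur among assignments with n9 = 0:
  A=0: A=0, B=0, C=0, D=1, E=0, F=0
  A=1: A=1, B=0, C=0, D=1, E=0, F=0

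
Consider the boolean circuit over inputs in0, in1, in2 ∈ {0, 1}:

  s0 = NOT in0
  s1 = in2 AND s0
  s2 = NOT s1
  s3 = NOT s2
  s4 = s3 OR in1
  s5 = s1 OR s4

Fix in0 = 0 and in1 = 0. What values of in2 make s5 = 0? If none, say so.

s5 = s1 OR s4 must be 0, so both s1 = 0 and s4 = 0.
s1 = in2 AND s0 must be 0, so at least one of in2, s0 is 0.
Check with in0 = 0 and in1 = 0 and in2=0:
s0 = NOT in0 = NOT 0 = 1
s1 = in2 AND s0 = 0 AND 1 = 0
s2 = NOT s1 = NOT 0 = 1
s3 = NOT s2 = NOT 1 = 0
s4 = s3 OR in1 = 0 OR 0 = 0
s5 = s1 OR s4 = 0 OR 0 = 0
So s5 = 0.

in2=0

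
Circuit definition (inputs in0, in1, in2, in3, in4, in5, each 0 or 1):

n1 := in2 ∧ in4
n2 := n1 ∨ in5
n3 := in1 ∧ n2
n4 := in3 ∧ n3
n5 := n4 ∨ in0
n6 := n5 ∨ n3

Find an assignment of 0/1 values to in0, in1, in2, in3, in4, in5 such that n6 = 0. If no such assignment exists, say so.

n6 = n5 ∨ n3 must be 0, so both n5 = 0 and n3 = 0.
n5 = n4 ∨ in0 must be 0, so both n4 = 0 and in0 = 0.
n3 = in1 ∧ n2 must be 0, so at least one of in1, n2 is 0.
Check with in0=0, in1=1, in2=1, in3=0, in4=0, in5=0:
n1 = in2 ∧ in4 = 1 ∧ 0 = 0
n2 = n1 ∨ in5 = 0 ∨ 0 = 0
n3 = in1 ∧ n2 = 1 ∧ 0 = 0
n4 = in3 ∧ n3 = 0 ∧ 0 = 0
n5 = n4 ∨ in0 = 0 ∨ 0 = 0
n6 = n5 ∨ n3 = 0 ∨ 0 = 0
So n6 = 0 as required.

in0=0, in1=1, in2=1, in3=0, in4=0, in5=0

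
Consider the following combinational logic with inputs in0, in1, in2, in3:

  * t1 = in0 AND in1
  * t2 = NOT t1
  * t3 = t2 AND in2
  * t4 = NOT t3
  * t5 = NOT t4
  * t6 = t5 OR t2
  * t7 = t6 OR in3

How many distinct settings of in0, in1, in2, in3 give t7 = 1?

14

t7 = t6 OR in3 must be 1, so at least one of t6, in3 is 1.
Enumerating the 16 input combinations, 14 give t7 = 1 and 2 give t7 = 0.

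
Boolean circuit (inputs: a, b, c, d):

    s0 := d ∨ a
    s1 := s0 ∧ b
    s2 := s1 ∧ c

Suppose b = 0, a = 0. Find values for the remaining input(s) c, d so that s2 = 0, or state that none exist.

Check with b = 0, a = 0 and c=0, d=1:
s0 = d ∨ a = 1 ∨ 0 = 1
s1 = s0 ∧ b = 1 ∧ 0 = 0
s2 = s1 ∧ c = 0 ∧ 0 = 0
So s2 = 0.

c=0, d=1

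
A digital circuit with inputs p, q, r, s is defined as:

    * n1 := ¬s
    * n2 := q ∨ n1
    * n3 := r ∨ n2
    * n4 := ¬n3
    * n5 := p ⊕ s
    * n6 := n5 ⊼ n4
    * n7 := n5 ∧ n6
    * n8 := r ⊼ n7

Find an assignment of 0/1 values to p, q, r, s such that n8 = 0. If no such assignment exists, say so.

p=0, q=1, r=1, s=1

Check with p=0, q=1, r=1, s=1:
n1 = ¬s = ¬1 = 0
n2 = q ∨ n1 = 1 ∨ 0 = 1
n3 = r ∨ n2 = 1 ∨ 1 = 1
n4 = ¬n3 = ¬1 = 0
n5 = p ⊕ s = 0 ⊕ 1 = 1
n6 = n5 ⊼ n4 = 1 ⊼ 0 = 1
n7 = n5 ∧ n6 = 1 ∧ 1 = 1
n8 = r ⊼ n7 = 1 ⊼ 1 = 0
So n8 = 0 as required.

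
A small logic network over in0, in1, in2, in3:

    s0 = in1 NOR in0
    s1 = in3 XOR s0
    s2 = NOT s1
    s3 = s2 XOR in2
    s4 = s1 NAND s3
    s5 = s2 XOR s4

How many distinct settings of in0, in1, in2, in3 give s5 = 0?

12

s5 = s2 XOR s4 must be 0, so s2 and s4 are equal.
Enumerating the 16 input combinations, 12 give s5 = 0 and 4 give s5 = 1.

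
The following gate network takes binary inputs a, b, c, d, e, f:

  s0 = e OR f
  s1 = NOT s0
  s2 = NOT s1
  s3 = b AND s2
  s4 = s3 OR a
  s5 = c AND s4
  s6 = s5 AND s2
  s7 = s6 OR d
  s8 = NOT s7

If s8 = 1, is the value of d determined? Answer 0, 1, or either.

s8 = NOT s7 must be 1, so s7 = 0.
s7 = s6 OR d must be 0, so both s6 = 0 and d = 0.
Every assignment with s8 = 1 has d = 0; there are 23 such assignment(s).

0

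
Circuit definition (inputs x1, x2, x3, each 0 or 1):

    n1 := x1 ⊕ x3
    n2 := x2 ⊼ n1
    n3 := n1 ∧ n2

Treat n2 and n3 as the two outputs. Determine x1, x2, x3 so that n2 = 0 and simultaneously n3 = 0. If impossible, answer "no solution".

x1=0, x2=1, x3=1

Check with x1=0, x2=1, x3=1:
n1 = x1 ⊕ x3 = 0 ⊕ 1 = 1
n2 = x2 ⊼ n1 = 1 ⊼ 1 = 0
n3 = n1 ∧ n2 = 1 ∧ 0 = 0
So n2 = 0 and n3 = 0.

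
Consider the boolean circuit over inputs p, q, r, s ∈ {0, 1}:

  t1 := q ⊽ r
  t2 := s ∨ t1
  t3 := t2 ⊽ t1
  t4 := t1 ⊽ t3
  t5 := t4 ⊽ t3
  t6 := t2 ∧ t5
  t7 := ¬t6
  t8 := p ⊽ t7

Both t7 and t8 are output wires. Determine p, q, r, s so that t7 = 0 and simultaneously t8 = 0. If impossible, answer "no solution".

Check with p=1, q=0, r=0, s=1:
t1 = q ⊽ r = 0 ⊽ 0 = 1
t2 = s ∨ t1 = 1 ∨ 1 = 1
t3 = t2 ⊽ t1 = 1 ⊽ 1 = 0
t4 = t1 ⊽ t3 = 1 ⊽ 0 = 0
t5 = t4 ⊽ t3 = 0 ⊽ 0 = 1
t6 = t2 ∧ t5 = 1 ∧ 1 = 1
t7 = ¬t6 = ¬1 = 0
t8 = p ⊽ t7 = 1 ⊽ 0 = 0
So t7 = 0 and t8 = 0.

p=1, q=0, r=0, s=1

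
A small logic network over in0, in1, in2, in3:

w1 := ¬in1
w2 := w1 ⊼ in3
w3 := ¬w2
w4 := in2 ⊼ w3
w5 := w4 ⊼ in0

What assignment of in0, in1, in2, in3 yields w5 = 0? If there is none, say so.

w5 = w4 ⊼ in0 must be 0, so both w4 = 1 and in0 = 1.
w4 = in2 ⊼ w3 must be 1, so at least one of in2, w3 is 0.
Check with in0=1, in1=1, in2=0, in3=0:
w1 = ¬in1 = ¬1 = 0
w2 = w1 ⊼ in3 = 0 ⊼ 0 = 1
w3 = ¬w2 = ¬1 = 0
w4 = in2 ⊼ w3 = 0 ⊼ 0 = 1
w5 = w4 ⊼ in0 = 1 ⊼ 1 = 0
So w5 = 0 as required.

in0=1, in1=1, in2=0, in3=0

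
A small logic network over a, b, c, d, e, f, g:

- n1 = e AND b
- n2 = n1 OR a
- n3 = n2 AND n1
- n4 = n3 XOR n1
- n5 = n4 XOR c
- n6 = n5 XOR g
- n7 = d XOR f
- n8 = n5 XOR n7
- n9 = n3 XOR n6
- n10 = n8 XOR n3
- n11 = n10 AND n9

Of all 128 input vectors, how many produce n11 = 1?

n11 = n10 AND n9 must be 1, so both n10 = 1 and n9 = 1.
Enumerating the 128 input combinations, 32 give n11 = 1 and 96 give n11 = 0.

32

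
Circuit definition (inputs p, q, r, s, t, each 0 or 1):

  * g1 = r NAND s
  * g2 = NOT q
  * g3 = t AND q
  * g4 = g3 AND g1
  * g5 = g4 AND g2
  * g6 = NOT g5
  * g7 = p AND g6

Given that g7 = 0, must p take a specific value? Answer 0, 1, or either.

g7 = p AND g6 must be 0, so at least one of p, g6 is 0.
Every assignment with g7 = 0 has p = 0; there are 16 such assignment(s).

0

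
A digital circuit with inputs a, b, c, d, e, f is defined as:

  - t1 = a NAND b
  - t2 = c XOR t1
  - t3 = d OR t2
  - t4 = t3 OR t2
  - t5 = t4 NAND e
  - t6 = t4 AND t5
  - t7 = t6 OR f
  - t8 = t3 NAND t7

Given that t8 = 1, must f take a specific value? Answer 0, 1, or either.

either

Both values of f occur among assignments with t8 = 1:
  f=0: a=0, b=0, c=0, d=0, e=1, f=0
  f=1: a=0, b=0, c=1, d=0, e=0, f=1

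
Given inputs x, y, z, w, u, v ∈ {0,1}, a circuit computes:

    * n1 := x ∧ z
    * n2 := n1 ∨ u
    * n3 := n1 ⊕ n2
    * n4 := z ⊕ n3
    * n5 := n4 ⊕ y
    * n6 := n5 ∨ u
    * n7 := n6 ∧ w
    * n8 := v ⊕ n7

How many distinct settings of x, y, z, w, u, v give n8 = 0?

n8 = v ⊕ n7 must be 0, so v and n7 are equal.
Enumerating the 64 input combinations, 32 give n8 = 0 and 32 give n8 = 1.

32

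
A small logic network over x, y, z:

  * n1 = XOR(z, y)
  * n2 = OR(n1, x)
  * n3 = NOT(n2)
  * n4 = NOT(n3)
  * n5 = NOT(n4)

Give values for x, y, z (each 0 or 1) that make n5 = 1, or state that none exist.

n5 = NOT(n4) must be 1, so n4 = 0.
Check with x=0 y=1 z=1:
n1 = XOR(z, y) = XOR(1, 1) = 0
n2 = OR(n1, x) = OR(0, 0) = 0
n3 = NOT(n2) = NOT 0 = 1
n4 = NOT(n3) = NOT 1 = 0
n5 = NOT(n4) = NOT 0 = 1
So n5 = 1 as required.

x=0 y=1 z=1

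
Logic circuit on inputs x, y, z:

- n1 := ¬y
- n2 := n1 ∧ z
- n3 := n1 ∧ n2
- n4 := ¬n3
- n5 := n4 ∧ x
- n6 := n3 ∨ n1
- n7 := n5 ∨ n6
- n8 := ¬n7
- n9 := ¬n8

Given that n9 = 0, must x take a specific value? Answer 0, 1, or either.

n9 = ¬n8 must be 0, so n8 = 1.
n8 = ¬n7 must be 1, so n7 = 0.
Every assignment with n9 = 0 has x = 0; there are 2 such assignment(s).
  x=0, y=1, z=0
  x=0, y=1, z=1

0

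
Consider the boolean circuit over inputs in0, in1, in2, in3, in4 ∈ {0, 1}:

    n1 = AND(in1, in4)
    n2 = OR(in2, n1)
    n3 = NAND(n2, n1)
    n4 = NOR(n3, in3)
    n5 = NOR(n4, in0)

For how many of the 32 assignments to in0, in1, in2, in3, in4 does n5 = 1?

14

n5 = NOR(n4, in0) must be 1, so both n4 = 0 and in0 = 0.
n4 = NOR(n3, in3) must be 0, so at least one of n3, in3 is 1.
Enumerating the 32 input combinations, 14 give n5 = 1 and 18 give n5 = 0.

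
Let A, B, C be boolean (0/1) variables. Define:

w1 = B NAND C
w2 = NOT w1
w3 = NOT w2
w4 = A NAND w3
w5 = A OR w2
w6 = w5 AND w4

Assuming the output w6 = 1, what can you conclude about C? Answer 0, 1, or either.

w6 = w5 AND w4 must be 1, so both w5 = 1 and w4 = 1.
w5 = A OR w2 must be 1, so at least one of A, w2 is 1.
Every assignment with w6 = 1 has C = 1; there are 2 such assignment(s).
  A=0, B=1, C=1
  A=1, B=1, C=1

1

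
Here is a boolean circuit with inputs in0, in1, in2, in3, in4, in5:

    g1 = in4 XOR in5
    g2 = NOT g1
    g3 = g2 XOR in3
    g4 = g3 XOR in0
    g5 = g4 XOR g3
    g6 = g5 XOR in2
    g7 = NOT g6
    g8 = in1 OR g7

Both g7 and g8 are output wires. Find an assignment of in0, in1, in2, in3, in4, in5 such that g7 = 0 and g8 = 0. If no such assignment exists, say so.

Check with in0=0, in1=0, in2=1, in3=0, in4=0, in5=1:
g1 = in4 XOR in5 = 0 XOR 1 = 1
g2 = NOT g1 = NOT 1 = 0
g3 = g2 XOR in3 = 0 XOR 0 = 0
g4 = g3 XOR in0 = 0 XOR 0 = 0
g5 = g4 XOR g3 = 0 XOR 0 = 0
g6 = g5 XOR in2 = 0 XOR 1 = 1
g7 = NOT g6 = NOT 1 = 0
g8 = in1 OR g7 = 0 OR 0 = 0
So g7 = 0 and g8 = 0.

in0=0, in1=0, in2=1, in3=0, in4=0, in5=1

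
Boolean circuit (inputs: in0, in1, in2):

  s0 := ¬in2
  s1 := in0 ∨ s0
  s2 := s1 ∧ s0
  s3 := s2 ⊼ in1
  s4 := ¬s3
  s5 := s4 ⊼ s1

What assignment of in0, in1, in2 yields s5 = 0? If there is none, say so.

in0=1, in1=1, in2=0

Check with in0=1, in1=1, in2=0:
s0 = ¬in2 = ¬0 = 1
s1 = in0 ∨ s0 = 1 ∨ 1 = 1
s2 = s1 ∧ s0 = 1 ∧ 1 = 1
s3 = s2 ⊼ in1 = 1 ⊼ 1 = 0
s4 = ¬s3 = ¬0 = 1
s5 = s4 ⊼ s1 = 1 ⊼ 1 = 0
So s5 = 0 as required.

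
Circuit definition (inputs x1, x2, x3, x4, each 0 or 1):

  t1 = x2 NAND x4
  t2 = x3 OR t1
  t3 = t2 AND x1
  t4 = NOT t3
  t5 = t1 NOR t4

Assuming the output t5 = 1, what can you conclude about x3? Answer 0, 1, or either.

t5 = t1 NOR t4 must be 1, so both t1 = 0 and t4 = 0.
t1 = x2 NAND x4 must be 0, so both x2 = 1 and x4 = 1.
t4 = NOT t3 must be 0, so t3 = 1.
Every assignment with t5 = 1 has x3 = 1; there are 1 such assignment(s).
  x1=1, x2=1, x3=1, x4=1

1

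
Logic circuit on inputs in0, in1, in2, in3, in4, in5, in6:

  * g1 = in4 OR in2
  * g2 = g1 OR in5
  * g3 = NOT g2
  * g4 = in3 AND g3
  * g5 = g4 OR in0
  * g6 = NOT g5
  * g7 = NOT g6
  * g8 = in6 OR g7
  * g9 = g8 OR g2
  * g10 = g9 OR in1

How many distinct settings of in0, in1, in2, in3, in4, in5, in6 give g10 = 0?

g10 = g9 OR in1 must be 0, so both g9 = 0 and in1 = 0.
g9 = g8 OR g2 must be 0, so both g8 = 0 and g2 = 0.
Satisfying assignments:
  in0=0, in1=0, in2=0, in3=0, in4=0, in5=0, in6=0

1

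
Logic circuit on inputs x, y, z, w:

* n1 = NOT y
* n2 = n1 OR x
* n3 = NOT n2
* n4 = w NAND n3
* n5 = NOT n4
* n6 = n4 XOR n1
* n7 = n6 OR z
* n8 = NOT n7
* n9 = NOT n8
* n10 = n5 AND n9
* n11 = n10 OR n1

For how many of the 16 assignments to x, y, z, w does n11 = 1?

9

n11 = n10 OR n1 must be 1, so at least one of n10, n1 is 1.
Enumerating the 16 input combinations, 9 give n11 = 1 and 7 give n11 = 0.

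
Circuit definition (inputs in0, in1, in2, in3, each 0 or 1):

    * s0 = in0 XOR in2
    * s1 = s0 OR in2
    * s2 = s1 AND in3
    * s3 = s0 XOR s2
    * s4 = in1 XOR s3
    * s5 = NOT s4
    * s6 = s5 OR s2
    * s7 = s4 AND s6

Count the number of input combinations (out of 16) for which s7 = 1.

3

s7 = s4 AND s6 must be 1, so both s4 = 1 and s6 = 1.
s4 = in1 XOR s3 must be 1, so in1 and s3 differ.
Satisfying assignments:
  in0=0, in1=1, in2=1, in3=1
  in0=1, in1=0, in2=1, in3=1
  in0=1, in1=1, in2=0, in3=1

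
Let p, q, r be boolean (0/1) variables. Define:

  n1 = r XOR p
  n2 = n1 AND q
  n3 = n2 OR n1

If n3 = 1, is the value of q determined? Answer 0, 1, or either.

Both values of q occur among assignments with n3 = 1:
  q=0: p=0, q=0, r=1
  q=1: p=0, q=1, r=1

either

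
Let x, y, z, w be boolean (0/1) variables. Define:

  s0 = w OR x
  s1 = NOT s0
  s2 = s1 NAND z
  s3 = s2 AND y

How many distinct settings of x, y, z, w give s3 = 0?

s3 = s2 AND y must be 0, so at least one of s2, y is 0.
Enumerating the 16 input combinations, 9 give s3 = 0 and 7 give s3 = 1.

9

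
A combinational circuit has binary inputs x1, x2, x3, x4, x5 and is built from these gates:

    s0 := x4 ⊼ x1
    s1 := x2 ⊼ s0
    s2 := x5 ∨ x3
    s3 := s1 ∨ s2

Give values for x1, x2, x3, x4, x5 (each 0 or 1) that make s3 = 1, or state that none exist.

x1=0 x2=1 x3=1 x4=0 x5=1

Check with x1=0 x2=1 x3=1 x4=0 x5=1:
s0 = x4 ⊼ x1 = 0 ⊼ 0 = 1
s1 = x2 ⊼ s0 = 1 ⊼ 1 = 0
s2 = x5 ∨ x3 = 1 ∨ 1 = 1
s3 = s1 ∨ s2 = 0 ∨ 1 = 1
So s3 = 1 as required.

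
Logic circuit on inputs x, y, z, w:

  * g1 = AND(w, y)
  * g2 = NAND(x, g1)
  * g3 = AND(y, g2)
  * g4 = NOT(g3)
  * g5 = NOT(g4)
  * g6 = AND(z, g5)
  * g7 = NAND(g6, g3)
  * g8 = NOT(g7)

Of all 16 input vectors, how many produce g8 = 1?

3

g8 = NOT(g7) must be 1, so g7 = 0.
Satisfying assignments:
  x=0, y=1, z=1, w=0
  x=0, y=1, z=1, w=1
  x=1, y=1, z=1, w=0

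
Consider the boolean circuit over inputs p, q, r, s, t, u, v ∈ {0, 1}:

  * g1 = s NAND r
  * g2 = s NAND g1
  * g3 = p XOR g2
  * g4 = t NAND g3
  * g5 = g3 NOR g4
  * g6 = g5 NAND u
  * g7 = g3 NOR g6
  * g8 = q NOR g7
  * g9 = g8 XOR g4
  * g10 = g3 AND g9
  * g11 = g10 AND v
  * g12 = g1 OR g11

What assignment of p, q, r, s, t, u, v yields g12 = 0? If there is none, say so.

g12 = g1 OR g11 must be 0, so both g1 = 0 and g11 = 0.
Check with p=0 q=0 r=1 s=1 t=1 u=0 v=0:
g1 = s NAND r = 1 NAND 1 = 0
g2 = s NAND g1 = 1 NAND 0 = 1
g3 = p XOR g2 = 0 XOR 1 = 1
g4 = t NAND g3 = 1 NAND 1 = 0
g5 = g3 NOR g4 = 1 NOR 0 = 0
g6 = g5 NAND u = 0 NAND 0 = 1
g7 = g3 NOR g6 = 1 NOR 1 = 0
g8 = q NOR g7 = 0 NOR 0 = 1
g9 = g8 XOR g4 = 1 XOR 0 = 1
g10 = g3 AND g9 = 1 AND 1 = 1
g11 = g10 AND v = 1 AND 0 = 0
g12 = g1 OR g11 = 0 OR 0 = 0
So g12 = 0 as required.

p=0 q=0 r=1 s=1 t=1 u=0 v=0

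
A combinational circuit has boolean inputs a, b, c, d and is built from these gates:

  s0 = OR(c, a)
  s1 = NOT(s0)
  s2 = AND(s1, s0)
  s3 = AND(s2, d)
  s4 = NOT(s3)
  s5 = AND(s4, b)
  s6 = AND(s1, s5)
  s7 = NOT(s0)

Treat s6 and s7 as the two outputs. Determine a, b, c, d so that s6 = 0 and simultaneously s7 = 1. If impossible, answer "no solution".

a=0, b=0, c=0, d=0

Check with a=0, b=0, c=0, d=0:
s0 = OR(c, a) = OR(0, 0) = 0
s1 = NOT(s0) = NOT 0 = 1
s2 = AND(s1, s0) = AND(1, 0) = 0
s3 = AND(s2, d) = AND(0, 0) = 0
s4 = NOT(s3) = NOT 0 = 1
s5 = AND(s4, b) = AND(1, 0) = 0
s6 = AND(s1, s5) = AND(1, 0) = 0
s7 = NOT(s0) = NOT 0 = 1
So s6 = 0 and s7 = 1.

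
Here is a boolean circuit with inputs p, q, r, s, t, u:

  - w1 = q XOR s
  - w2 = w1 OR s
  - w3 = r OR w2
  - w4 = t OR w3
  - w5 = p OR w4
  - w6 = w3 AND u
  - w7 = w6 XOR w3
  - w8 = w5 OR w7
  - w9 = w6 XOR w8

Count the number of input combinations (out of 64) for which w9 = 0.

30

w9 = w6 XOR w8 must be 0, so w6 and w8 are equal.
Enumerating the 64 input combinations, 30 give w9 = 0 and 34 give w9 = 1.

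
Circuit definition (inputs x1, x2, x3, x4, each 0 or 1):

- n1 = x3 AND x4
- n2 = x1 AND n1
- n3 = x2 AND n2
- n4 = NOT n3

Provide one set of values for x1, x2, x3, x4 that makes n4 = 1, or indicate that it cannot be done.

x1=1, x2=0, x3=0, x4=0

n4 = NOT n3 must be 1, so n3 = 0.
Check with x1=1, x2=0, x3=0, x4=0:
n1 = x3 AND x4 = 0 AND 0 = 0
n2 = x1 AND n1 = 1 AND 0 = 0
n3 = x2 AND n2 = 0 AND 0 = 0
n4 = NOT n3 = NOT 0 = 1
So n4 = 1 as required.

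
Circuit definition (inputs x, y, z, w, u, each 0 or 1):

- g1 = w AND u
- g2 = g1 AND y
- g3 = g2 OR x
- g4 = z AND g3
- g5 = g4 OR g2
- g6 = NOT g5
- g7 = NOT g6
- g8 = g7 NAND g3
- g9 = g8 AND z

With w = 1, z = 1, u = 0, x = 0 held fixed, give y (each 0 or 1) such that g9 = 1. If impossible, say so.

y=1

g9 = g8 AND z must be 1, so both g8 = 1 and z = 1.
g8 = g7 NAND g3 must be 1, so at least one of g7, g3 is 0.
Check with w = 1, z = 1, u = 0, x = 0 and y=1:
g1 = w AND u = 1 AND 0 = 0
g2 = g1 AND y = 0 AND 1 = 0
g3 = g2 OR x = 0 OR 0 = 0
g4 = z AND g3 = 1 AND 0 = 0
g5 = g4 OR g2 = 0 OR 0 = 0
g6 = NOT g5 = NOT 0 = 1
g7 = NOT g6 = NOT 1 = 0
g8 = g7 NAND g3 = 0 NAND 0 = 1
g9 = g8 AND z = 1 AND 1 = 1
So g9 = 1.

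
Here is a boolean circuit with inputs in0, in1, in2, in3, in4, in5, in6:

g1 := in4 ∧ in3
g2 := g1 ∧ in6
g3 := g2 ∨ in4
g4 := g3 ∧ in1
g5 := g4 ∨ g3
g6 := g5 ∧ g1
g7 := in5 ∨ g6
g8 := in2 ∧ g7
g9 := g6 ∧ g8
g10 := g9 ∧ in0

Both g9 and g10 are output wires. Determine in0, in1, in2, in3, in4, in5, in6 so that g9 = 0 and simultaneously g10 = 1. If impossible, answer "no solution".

Across all 128 input combinations, none give both g9 = 0 and g10 = 1.

no solution exists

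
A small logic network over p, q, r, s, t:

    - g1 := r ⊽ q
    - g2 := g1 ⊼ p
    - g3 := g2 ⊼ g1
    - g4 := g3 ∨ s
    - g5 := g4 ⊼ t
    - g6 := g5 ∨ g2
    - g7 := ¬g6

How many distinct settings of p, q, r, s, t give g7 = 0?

30

g7 = ¬g6 must be 0, so g6 = 1.
g6 = g5 ∨ g2 must be 1, so at least one of g5, g2 is 1.
Enumerating the 32 input combinations, 30 give g7 = 0 and 2 give g7 = 1.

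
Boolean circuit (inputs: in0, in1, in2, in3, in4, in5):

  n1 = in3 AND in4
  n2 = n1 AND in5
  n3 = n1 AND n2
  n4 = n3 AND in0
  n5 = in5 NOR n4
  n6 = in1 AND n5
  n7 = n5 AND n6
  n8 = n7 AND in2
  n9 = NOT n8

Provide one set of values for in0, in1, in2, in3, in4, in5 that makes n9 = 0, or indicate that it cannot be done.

n9 = NOT n8 must be 0, so n8 = 1.
Check with in0=1 in1=1 in2=1 in3=1 in4=0 in5=0:
n1 = in3 AND in4 = 1 AND 0 = 0
n2 = n1 AND in5 = 0 AND 0 = 0
n3 = n1 AND n2 = 0 AND 0 = 0
n4 = n3 AND in0 = 0 AND 1 = 0
n5 = in5 NOR n4 = 0 NOR 0 = 1
n6 = in1 AND n5 = 1 AND 1 = 1
n7 = n5 AND n6 = 1 AND 1 = 1
n8 = n7 AND in2 = 1 AND 1 = 1
n9 = NOT n8 = NOT 1 = 0
So n9 = 0 as required.

in0=1 in1=1 in2=1 in3=1 in4=0 in5=0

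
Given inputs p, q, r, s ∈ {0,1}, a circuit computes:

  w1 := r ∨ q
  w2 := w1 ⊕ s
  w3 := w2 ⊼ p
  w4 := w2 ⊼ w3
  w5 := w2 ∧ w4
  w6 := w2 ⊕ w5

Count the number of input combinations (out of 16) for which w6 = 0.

w6 = w2 ⊕ w5 must be 0, so w2 and w5 are equal.
Enumerating the 16 input combinations, 12 give w6 = 0 and 4 give w6 = 1.

12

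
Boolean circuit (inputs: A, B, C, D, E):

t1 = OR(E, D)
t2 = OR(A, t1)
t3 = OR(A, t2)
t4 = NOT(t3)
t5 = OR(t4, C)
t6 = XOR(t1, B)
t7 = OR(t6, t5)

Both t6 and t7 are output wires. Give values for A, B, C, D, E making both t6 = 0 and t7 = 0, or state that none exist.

Check with A=1, B=1, C=0, D=0, E=1:
t1 = OR(E, D) = OR(1, 0) = 1
t2 = OR(A, t1) = OR(1, 1) = 1
t3 = OR(A, t2) = OR(1, 1) = 1
t4 = NOT(t3) = NOT 1 = 0
t5 = OR(t4, C) = OR(0, 0) = 0
t6 = XOR(t1, B) = XOR(1, 1) = 0
t7 = OR(t6, t5) = OR(0, 0) = 0
So t6 = 0 and t7 = 0.

A=1, B=1, C=0, D=0, E=1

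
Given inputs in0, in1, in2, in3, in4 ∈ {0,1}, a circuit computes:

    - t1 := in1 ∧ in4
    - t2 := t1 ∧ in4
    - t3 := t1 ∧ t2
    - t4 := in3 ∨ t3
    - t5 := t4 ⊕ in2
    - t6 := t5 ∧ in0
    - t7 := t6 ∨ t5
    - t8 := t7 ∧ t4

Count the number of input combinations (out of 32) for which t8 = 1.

t8 = t7 ∧ t4 must be 1, so both t7 = 1 and t4 = 1.
t7 = t6 ∨ t5 must be 1, so at least one of t6, t5 is 1.
Enumerating the 32 input combinations, 10 give t8 = 1 and 22 give t8 = 0.

10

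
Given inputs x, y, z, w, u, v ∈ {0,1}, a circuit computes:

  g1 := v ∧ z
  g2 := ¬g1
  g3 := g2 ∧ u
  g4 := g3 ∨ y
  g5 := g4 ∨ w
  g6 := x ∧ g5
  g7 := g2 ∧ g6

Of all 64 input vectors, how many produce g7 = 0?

43

g7 = g2 ∧ g6 must be 0, so at least one of g2, g6 is 0.
Enumerating the 64 input combinations, 43 give g7 = 0 and 21 give g7 = 1.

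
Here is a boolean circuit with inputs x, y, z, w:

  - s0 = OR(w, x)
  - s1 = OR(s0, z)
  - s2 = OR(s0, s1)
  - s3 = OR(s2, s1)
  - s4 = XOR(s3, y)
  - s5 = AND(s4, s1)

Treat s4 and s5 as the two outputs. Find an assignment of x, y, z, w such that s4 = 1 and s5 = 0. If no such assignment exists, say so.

Check with x=0, y=1, z=0, w=0:
s0 = OR(w, x) = OR(0, 0) = 0
s1 = OR(s0, z) = OR(0, 0) = 0
s2 = OR(s0, s1) = OR(0, 0) = 0
s3 = OR(s2, s1) = OR(0, 0) = 0
s4 = XOR(s3, y) = XOR(0, 1) = 1
s5 = AND(s4, s1) = AND(1, 0) = 0
So s4 = 1 and s5 = 0.

x=0, y=1, z=0, w=0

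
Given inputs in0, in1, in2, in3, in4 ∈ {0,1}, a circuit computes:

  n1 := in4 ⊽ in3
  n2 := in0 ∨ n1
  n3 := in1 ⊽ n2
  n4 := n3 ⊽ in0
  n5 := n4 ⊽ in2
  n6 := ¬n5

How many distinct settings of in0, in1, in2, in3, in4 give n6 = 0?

11

n6 = ¬n5 must be 0, so n5 = 1.
n5 = n4 ⊽ in2 must be 1, so both n4 = 0 and in2 = 0.
n4 = n3 ⊽ in0 must be 0, so at least one of n3, in0 is 1.
Enumerating the 32 input combinations, 11 give n6 = 0 and 21 give n6 = 1.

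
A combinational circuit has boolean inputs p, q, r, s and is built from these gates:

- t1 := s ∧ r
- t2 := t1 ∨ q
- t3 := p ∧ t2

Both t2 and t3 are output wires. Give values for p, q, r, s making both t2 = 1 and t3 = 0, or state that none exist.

p=0 q=0 r=1 s=1

Check with p=0 q=0 r=1 s=1:
t1 = s ∧ r = 1 ∧ 1 = 1
t2 = t1 ∨ q = 1 ∨ 0 = 1
t3 = p ∧ t2 = 0 ∧ 1 = 0
So t2 = 1 and t3 = 0.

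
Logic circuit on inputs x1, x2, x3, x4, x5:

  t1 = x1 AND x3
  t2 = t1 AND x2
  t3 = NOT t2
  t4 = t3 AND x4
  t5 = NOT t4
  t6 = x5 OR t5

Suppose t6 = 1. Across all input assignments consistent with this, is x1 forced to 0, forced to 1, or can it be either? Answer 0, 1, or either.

Both values of x1 occur among assignments with t6 = 1:
  x1=0: x1=0, x2=0, x3=0, x4=0, x5=0
  x1=1: x1=1, x2=0, x3=0, x4=0, x5=0

either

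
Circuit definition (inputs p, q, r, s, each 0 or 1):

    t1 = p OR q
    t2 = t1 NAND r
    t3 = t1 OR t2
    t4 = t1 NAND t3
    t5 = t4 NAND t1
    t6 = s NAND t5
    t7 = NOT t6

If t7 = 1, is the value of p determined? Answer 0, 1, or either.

either

Both values of p occur among assignments with t7 = 1:
  p=0: p=0, q=0, r=0, s=1
  p=1: p=1, q=0, r=0, s=1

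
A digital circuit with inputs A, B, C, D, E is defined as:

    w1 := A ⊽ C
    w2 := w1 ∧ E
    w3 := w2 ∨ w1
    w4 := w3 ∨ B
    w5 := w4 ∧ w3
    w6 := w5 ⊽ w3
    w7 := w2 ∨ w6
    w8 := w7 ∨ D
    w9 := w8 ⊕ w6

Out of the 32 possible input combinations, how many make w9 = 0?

26

w9 = w8 ⊕ w6 must be 0, so w8 and w6 are equal.
Enumerating the 32 input combinations, 26 give w9 = 0 and 6 give w9 = 1.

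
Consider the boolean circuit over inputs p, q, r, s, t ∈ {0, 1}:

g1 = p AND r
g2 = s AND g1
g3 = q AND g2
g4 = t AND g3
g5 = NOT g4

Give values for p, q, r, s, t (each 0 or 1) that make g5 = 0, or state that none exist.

p=1 q=1 r=1 s=1 t=1

Check with p=1 q=1 r=1 s=1 t=1:
g1 = p AND r = 1 AND 1 = 1
g2 = s AND g1 = 1 AND 1 = 1
g3 = q AND g2 = 1 AND 1 = 1
g4 = t AND g3 = 1 AND 1 = 1
g5 = NOT g4 = NOT 1 = 0
So g5 = 0 as required.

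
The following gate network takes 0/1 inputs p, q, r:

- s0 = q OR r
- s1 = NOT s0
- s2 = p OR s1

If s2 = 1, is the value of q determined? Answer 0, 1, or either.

either

Both values of q occur among assignments with s2 = 1:
  q=0: p=0, q=0, r=0
  q=1: p=1, q=1, r=0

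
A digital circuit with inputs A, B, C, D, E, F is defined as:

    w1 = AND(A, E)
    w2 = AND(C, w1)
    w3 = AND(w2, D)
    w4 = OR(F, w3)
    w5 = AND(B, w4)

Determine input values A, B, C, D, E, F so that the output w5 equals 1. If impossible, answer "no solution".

w5 = AND(B, w4) must be 1, so both B = 1 and w4 = 1.
Check with A=1 B=1 C=1 D=1 E=1 F=0:
w1 = AND(A, E) = AND(1, 1) = 1
w2 = AND(C, w1) = AND(1, 1) = 1
w3 = AND(w2, D) = AND(1, 1) = 1
w4 = OR(F, w3) = OR(0, 1) = 1
w5 = AND(B, w4) = AND(1, 1) = 1
So w5 = 1 as required.

A=1 B=1 C=1 D=1 E=1 F=0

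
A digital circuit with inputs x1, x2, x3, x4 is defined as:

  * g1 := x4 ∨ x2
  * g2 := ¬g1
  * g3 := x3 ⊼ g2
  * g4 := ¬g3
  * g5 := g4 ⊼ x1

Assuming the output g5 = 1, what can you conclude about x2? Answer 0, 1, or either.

Both values of x2 occur among assignments with g5 = 1:
  x2=0: x1=0, x2=0, x3=0, x4=0
  x2=1: x1=0, x2=1, x3=0, x4=0

either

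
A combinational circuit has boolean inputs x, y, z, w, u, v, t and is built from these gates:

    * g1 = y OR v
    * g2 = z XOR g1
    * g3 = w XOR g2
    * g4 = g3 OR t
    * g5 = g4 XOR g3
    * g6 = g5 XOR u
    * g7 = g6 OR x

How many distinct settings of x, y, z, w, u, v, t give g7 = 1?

g7 = g6 OR x must be 1, so at least one of g6, x is 1.
Enumerating the 128 input combinations, 96 give g7 = 1 and 32 give g7 = 0.

96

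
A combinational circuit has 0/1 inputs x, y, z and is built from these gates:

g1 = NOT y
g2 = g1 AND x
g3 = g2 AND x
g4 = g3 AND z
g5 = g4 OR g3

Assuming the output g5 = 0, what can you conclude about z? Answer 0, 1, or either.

Both values of z occur among assignments with g5 = 0:
  z=0: x=0, y=0, z=0
  z=1: x=0, y=0, z=1

either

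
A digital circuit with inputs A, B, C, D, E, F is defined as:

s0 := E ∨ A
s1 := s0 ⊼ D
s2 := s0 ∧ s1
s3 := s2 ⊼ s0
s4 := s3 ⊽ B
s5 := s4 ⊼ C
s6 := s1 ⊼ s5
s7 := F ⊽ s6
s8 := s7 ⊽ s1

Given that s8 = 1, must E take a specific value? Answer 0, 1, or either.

either

Both values of E occur among assignments with s8 = 1:
  E=0: A=1, B=0, C=0, D=1, E=0, F=0
  E=1: A=0, B=0, C=0, D=1, E=1, F=0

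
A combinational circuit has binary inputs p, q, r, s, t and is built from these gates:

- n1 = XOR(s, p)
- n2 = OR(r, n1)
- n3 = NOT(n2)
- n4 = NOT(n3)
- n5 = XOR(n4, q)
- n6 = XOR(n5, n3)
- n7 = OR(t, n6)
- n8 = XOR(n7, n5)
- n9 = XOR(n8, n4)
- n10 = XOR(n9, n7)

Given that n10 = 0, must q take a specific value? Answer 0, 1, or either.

n10 = XOR(n9, n7) must be 0, so n9 and n7 are equal.
Every assignment with n10 = 0 has q = 0; there are 16 such assignment(s).

0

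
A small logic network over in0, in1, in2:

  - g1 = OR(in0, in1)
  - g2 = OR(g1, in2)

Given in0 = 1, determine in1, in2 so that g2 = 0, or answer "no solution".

With in0 = 1 fixed, none of the 4 settings of in1, in2 give g2 = 0.
For example, with in1=1, in2=0:
g1 = OR(in0, in1) = OR(1, 1) = 1
g2 = OR(g1, in2) = OR(1, 0) = 1
giving g2 = 1 ≠ 0.

no solution exists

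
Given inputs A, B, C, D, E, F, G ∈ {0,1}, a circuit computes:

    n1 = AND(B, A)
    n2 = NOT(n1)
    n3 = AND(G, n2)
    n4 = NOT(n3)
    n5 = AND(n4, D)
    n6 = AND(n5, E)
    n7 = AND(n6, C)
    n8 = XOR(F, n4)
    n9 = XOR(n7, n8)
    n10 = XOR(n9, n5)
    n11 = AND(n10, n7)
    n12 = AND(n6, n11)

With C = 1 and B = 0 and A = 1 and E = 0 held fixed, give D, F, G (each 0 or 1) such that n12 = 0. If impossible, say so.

D=1, F=0, G=0

n12 = AND(n6, n11) must be 0, so at least one of n6, n11 is 0.
Check with C = 1 and B = 0 and A = 1 and E = 0 and D=1, F=0, G=0:
n1 = AND(B, A) = AND(0, 1) = 0
n2 = NOT(n1) = NOT 0 = 1
n3 = AND(G, n2) = AND(0, 1) = 0
n4 = NOT(n3) = NOT 0 = 1
n5 = AND(n4, D) = AND(1, 1) = 1
n6 = AND(n5, E) = AND(1, 0) = 0
n7 = AND(n6, C) = AND(0, 1) = 0
n8 = XOR(F, n4) = XOR(0, 1) = 1
n9 = XOR(n7, n8) = XOR(0, 1) = 1
n10 = XOR(n9, n5) = XOR(1, 1) = 0
n11 = AND(n10, n7) = AND(0, 0) = 0
n12 = AND(n6, n11) = AND(0, 0) = 0
So n12 = 0.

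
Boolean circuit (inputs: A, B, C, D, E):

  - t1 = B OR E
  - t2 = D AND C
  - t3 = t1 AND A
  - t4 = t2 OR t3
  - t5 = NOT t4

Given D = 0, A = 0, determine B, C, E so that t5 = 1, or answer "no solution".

B=1, C=0, E=0

t5 = NOT t4 must be 1, so t4 = 0.
Check with D = 0, A = 0 and B=1, C=0, E=0:
t1 = B OR E = 1 OR 0 = 1
t2 = D AND C = 0 AND 0 = 0
t3 = t1 AND A = 1 AND 0 = 0
t4 = t2 OR t3 = 0 OR 0 = 0
t5 = NOT t4 = NOT 0 = 1
So t5 = 1.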